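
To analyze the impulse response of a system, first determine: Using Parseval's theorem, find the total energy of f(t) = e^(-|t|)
Parseval's theorem: E=integral |f(t)|^2 dt=(1/2pi) integral |F(omega)|^2 domega
E=integral_{-inf}^{inf} e^(-2|t|) dt=2*integral_0^inf e^(-2t) dt=2/(2*1)=1/1

Answer: 1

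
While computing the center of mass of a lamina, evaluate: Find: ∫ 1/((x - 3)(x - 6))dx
Partial fractions: 1/((x-3)(x-6)) = A/(x-3) + B/(x-6)
A = -1/3, B = 1/3
∫ [-1/3· 1/(x-3) + 1/3· 1/(x-6)] dx
= (1/3)[ln|x-6| - ln|x-3|] + C

Answer: (1/3)·ln|(x-6)/(x-3)| + C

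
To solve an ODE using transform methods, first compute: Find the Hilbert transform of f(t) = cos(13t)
The Hilbert transform shifts each frequency component by -pi/2.
H{cos(wt)}=sin(wt)
With w=13: H{cos(13t)}=sin(13t)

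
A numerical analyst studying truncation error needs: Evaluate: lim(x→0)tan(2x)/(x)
tan(u) ≈ u for small u:
tan(2x)/(x) ≈ 2x/(x)=2/1

Answer: 2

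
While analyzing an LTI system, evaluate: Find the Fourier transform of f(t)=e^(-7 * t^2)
The Fourier transform of a Gaussian e^(-a*t^2) is sqrt(pi/a)*e^(-omega^2/(4a)).
With a=7: F(omega)=sqrt(pi/7)*e^(-omega^2/28)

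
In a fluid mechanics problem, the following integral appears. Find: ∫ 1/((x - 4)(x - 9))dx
Partial fractions: 1/((x-4)(x-9))=A/(x-4) + B/(x-9)
A=-1/5, B=1/5
∫ [-1/5· 1/(x-4) + 1/5· 1/(x-9)] dx
=(1/5)[ln|x-9| - ln|x-4|] + C

Answer: (1/5)·ln|(x-9)/(x-4)| + C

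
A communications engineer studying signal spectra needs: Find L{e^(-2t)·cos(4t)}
First shifting: L{e^(at)f(t)} = F(s-a)
L{cos(4t)} = s/(s² + 16)
Shift: (s + 2)/((s + 2)² + 16)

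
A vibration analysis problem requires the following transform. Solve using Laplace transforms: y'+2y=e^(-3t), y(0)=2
Take L: sY - 2+2Y=1/(s+3)
Y(s+2)=1/(s+3)+2
Y=1/((s+3)(s+2))+2/(s+2)
Partial fractions: 1/((s+3)(s+2))=-1/(s+3)+1/(s+2)
So Y=-1/(s+3)+3/(s+2)
Inverse Laplace transform (L^(-1){1/(s+3)}=e^(-3t), L^(-1){1/(s+2)}=e^(-2t)):

Answer: y(t)=-1·e^(-3t)+3·e^(-2t)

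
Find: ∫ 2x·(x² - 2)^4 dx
Let u = x² - 2, du = 2x dx
∫ u^4 du = u^5/5 + C

Answer: (x² - 2)^5/5 + C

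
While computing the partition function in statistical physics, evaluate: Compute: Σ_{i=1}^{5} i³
Using formula: Σ i^3 = [n(n + 1)/2]² = [5·6/2]² = 225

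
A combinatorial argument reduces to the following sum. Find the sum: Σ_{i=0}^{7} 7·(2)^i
Geometric series: S=a(1 - r^n)/(1 - r)
a=7, r=2, n=8
S=7(1-256)/-1=1785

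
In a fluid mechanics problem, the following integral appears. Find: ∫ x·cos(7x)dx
By parts: u=x, dv=cos(7x) dx
du=dx, v=sin(7x)/7
=x·sin(7x)/7+cos(7x)/7²+C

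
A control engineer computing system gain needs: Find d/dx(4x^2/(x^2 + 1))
Quotient rule: (f/g)' = (f'g - fg')/g²
f = 4x^2, f' = 8x
g = x^2+1, g' = 2x

Answer: (8x·(x^2+1)-8x^3)/(x^2+1)²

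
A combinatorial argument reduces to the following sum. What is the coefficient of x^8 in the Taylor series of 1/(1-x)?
1/(1-x) = Σ x^n for |x|<1
All coefficients are 1

Answer: 1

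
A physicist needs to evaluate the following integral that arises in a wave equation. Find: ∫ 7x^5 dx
Using power rule: ∫ 7x^5 dx=7/6 x^6 + C=(7/6)x^6 + C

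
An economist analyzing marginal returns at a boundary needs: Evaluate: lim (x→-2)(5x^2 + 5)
Polynomial is continuous, so substitute x = -2:
5·(-2)^2 + 5 = 25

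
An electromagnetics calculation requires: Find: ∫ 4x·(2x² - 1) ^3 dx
Let u=2x² - 1, du=4x dx
∫ u^3 du=u^4/4+C

Answer: (2x² - 1)^4/4+C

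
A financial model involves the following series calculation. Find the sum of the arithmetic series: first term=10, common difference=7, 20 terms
Last term: a_n = 10 + (20 - 1)·7 = 143
Sum = n(a_1 + a_n)/2 = 20(10 + 143)/2 = 1530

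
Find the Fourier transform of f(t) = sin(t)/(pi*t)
sin(W*t)/(pi*t) = (W/pi)*sinc(W*t/pi) is the impulse response of the ideal low-pass filter with cutoff W (here W = 1).
Its Fourier transform is a rectangular function:
F(omega) = 1 for |omega| < 1, 0 otherwise

Answer: rect(omega/2) [i.e., 1 for |omega| < 1, 0 otherwise]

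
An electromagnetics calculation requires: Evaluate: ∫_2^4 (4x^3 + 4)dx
Step 1: Find antiderivative F(x) = x^4 + 4x
Step 2: F(4) - F(2) = 272 - (24) = 248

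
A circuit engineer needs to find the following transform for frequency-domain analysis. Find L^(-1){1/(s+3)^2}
L^(-1){1/(s-a)^n} = t^(n-1)·e^(at)/(n-1)!
Here a = -3, n = 2: t^1·e^(-3t)/1

Answer: t·e^(-3t)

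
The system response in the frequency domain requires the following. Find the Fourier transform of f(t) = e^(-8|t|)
Using the standard pair: F{e^(-a|t|)} = 2a/(a^2+omega^2)
With a = 8: F(omega) = 16/(64+omega^2)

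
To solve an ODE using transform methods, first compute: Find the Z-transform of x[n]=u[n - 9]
Using the time-shift property: Z{u[n-9]}=z^(-9)*z/(z-1)
=z^(-8)/(z-1)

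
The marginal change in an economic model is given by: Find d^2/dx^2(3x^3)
Apply power rule 2 times:
d^1: 9x^2
d^2: 18x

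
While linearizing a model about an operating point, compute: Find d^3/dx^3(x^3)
Apply power rule 3 times:
d^1: 3x^2
d^2: 6x
d^3: 6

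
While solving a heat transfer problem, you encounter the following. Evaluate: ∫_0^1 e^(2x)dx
Antiderivative: (1/2)e^(2x)
Evaluate: (1/2)(e^2-1)

Answer: (e^2-1)/2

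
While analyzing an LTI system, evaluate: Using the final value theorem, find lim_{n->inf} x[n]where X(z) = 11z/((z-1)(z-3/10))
Final value theorem: lim x[n] = lim_{z->1} (z-1)*X(z)
(z-1)*X(z) = 11z/(z-3/10)
As z->1: 11/(1 - 3/10) = 11/(7/10) = 110/7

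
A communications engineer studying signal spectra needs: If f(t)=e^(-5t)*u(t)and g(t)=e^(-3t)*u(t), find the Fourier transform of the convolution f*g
By the convolution theorem: F{f * g} = F(omega) * G(omega)
F(omega) = 1/(5 + j * omega), G(omega) = 1/(3 + j * omega)
F{f * g} = 1/((5 + j * omega)(3 + j * omega))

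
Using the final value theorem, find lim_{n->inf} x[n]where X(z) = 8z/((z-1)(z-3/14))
Final value theorem: lim x[n]=lim_{z->1} (z-1)*X(z)
(z-1)*X(z)=8z/(z-3/14)
As z->1: 8/(1 - 3/14)=8/(11/14)=112/11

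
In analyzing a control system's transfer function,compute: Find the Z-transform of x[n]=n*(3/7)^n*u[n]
Using the property Z{n * a^n * u[n]}=az/(z-a)^2
With a=3/7: X(z)=(3/7)z/(z - 3/7)^2, |z| > 3/7

Answer: (3/7)z/(z - 3/7)^2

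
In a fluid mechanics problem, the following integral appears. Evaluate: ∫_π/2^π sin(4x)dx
Antiderivative: -cos(4x)/4
Evaluate at bounds: [-cos(4·π)/4] - [-cos(4·π/2)/4]
= (-(1)+(1))/4 = 0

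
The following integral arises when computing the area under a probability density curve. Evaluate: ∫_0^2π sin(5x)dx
Antiderivative: -cos(5x)/5
Evaluate at bounds: [-cos(5·2π)/5] - [-cos(5·0)/5]
=(-(1) + (1))/5=0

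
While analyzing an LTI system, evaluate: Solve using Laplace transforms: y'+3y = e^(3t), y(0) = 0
Take L: sY - 0+3Y=1/(s-3)
Y(s+3)=1/(s-3)+0
Y=1/((s-3)(s+3))+0/(s+3)
Partial fractions: 1/((s-3)(s+3))=(1/6)/(s-3) - (1/6)/(s+3)
So Y=(1/6)/(s-3) - (1/6)/(s+3)
Inverse Laplace transform (L^(-1){1/(s-3)}=e^(3t), L^(-1){1/(s+3)}=e^(-3t)):

Answer: y(t)=(1/6)·e^(3t) - (1/6)·e^(-3t)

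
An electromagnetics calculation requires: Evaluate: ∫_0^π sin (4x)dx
Antiderivative: -cos(4x)/4
Evaluate at bounds: [-cos(4·π)/4] - [-cos(4·0)/4]
=(-(1)+(1))/4=0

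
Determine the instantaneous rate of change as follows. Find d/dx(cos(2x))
Chain rule: d/dx[cos(u)] = -sin(u)·u' where u = 2x
u' = 2

Answer: -2·sin(2x)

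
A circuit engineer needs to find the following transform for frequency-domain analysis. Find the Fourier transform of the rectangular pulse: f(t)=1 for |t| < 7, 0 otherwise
F(omega) = integral from -7 to 7 of e^(-j*omega*t) dt
= 2*sin(7*omega)/omega = 14*sinc(7*omega/pi)

Answer: 2*sin(7*omega)/omega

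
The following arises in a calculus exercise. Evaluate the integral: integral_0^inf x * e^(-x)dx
This is a Gamma integral. Substitute u=1x:
integral_0^inf x*e^(-x) dx=(1/1^2) integral_0^inf u^1*e^(-u) du
=Gamma(2)/1^2=1!/1^2=1/1

Answer: 1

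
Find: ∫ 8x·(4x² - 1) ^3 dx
Let u = 4x² - 1, du = 8x dx
∫ u^3 du = u^4/4 + C

Answer: (4x² - 1)^4/4 + C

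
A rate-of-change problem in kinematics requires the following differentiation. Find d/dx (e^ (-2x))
Chain rule: d/dx[e^u] = e^u · u' where u = -2x
u' = -2

Answer: -2·e^(-2x)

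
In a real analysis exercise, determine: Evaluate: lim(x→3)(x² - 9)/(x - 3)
Factor: (x² - 9)=(x-3)(x + 3)
Cancel (x-3): lim(x→3) (x + 3)=6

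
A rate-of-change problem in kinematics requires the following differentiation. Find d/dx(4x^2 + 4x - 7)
Power rule: d/dx(ax^n) = n·a·x^(n-1)
Term by term: 8·x + 4

Answer: 8x + 4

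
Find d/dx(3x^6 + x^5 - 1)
Power rule: d/dx(ax^n)=n·a·x^(n-1)
Term by term: 18·x^5+5·x^4

Answer: 18x^5+5x^4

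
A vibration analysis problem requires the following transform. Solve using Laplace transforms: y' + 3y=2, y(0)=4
Take L of both sides: sY(s) - 4 + 3Y(s)=2/s
Y(s)(s + 3)=2/s + 4
Y(s)=2/(s(s + 3)) + 4/(s + 3)
Partial fractions: 2/(s(s + 3))=(2/3)/s - (2/3)/(s + 3)
So Y(s)=(2/3)/s + (10/3)/(s + 3)
Inverse transform (L^(-1){1/s}=1, L^(-1){1/(s + 3)}=e^(-3t)):

Answer: y(t)=2/3 + (10/3)·e^(-3t)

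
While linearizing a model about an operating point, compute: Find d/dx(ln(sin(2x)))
Chain rule: d/dx[ln(u)] = u'/u where u = sin(2x)
u' = 2cos(2x)

Answer: (2cos(2x))/(sin(2x))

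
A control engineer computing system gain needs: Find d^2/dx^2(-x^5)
Apply power rule 2 times:
d^1: -5x^4
d^2: -20x^3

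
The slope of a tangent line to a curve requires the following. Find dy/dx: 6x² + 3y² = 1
Differentiate: 12x+6y·(dy/dx) = 0
dy/dx = -12x/(6y) = -2·(x/y)

Answer: dy/dx = -2·(x/y)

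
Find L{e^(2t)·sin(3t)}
First shifting: L{e^(at)f(t)} = F(s-a)
L{sin(3t)} = 3/(s²+9)
Shift: 3/((s-2)²+9)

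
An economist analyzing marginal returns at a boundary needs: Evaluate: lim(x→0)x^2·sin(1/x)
Squeeze theorem: -|x^2| ≤ x^2·sin(1/x) ≤ |x^2|
Since x^2 → 0 as x → 0, by squeeze theorem the limit is 0

Answer: 0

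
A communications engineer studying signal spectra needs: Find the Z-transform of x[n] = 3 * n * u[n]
Z{n * u[n]} = z/(z-1)^2
By linearity: Z{3 * n * u[n]} = 3z/(z-1)^2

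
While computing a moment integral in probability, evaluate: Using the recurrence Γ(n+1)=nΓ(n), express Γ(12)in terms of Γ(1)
Γ(12) = 11Γ(11) = 11·10Γ(10) = ... = 11!·Γ(1) = 39916800·Γ(1)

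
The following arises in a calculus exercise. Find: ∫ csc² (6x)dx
Since d/dx[-cot(6x)] = 6csc²(6x), integral = -cot(6x)/6 + C

Answer: (-1/6)cot(6x) + C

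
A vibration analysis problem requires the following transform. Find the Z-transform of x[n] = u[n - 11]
Using the time-shift property: Z{u[n-11]} = z^(-11)*z/(z-1)
= z^(-10)/(z-1)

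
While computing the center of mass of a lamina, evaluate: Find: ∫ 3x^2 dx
Using power rule: ∫ 3x^2 dx = 3/3 x^3 + C = x^3 + C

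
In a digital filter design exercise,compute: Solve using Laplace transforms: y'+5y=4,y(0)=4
Take L of both sides: sY(s)-4+5Y(s) = 4/s
Y(s)(s+5) = 4/s+4
Y(s) = 4/(s(s+5))+4/(s+5)
Partial fractions: 4/(s(s+5)) = (4/5)/s - (4/5)/(s+5)
So Y(s) = (4/5)/s+(16/5)/(s+5)
Inverse transform (L^(-1){1/s} = 1, L^(-1){1/(s+5)} = e^(-5t)):

Answer: y(t) = 4/5+(16/5)·e^(-5t)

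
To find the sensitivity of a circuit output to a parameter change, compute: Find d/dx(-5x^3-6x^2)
Power rule: d/dx(ax^n) = n·a·x^(n-1)
Term by term: -15·x^2 - 12·x

Answer: -15x^2 - 12x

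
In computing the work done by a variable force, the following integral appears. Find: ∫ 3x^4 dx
Using power rule: ∫ 3x^4 dx = 3/5 x^5 + C = (3/5)x^5 + C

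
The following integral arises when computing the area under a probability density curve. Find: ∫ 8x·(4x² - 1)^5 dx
Let u=4x² - 1, du=8x dx
∫ u^5 du=u^6/6 + C

Answer: (4x² - 1)^6/6 + C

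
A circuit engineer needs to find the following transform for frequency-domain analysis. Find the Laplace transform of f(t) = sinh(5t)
L{sinh(at)}=a/(s²-a²)
L{sinh(5t)}=5/(s²-25)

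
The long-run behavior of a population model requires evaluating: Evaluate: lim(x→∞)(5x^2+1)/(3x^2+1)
Divide numerator and denominator by x^2:
lim (5+1/x^2)/(3+1/x^2) = 5/3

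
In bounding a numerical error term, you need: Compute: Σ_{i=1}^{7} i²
Using formula: Σ i^2 = n(n + 1)(2n + 1)/6 = 7·8·15/6 = 140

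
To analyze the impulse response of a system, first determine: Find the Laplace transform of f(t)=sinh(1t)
L{sinh(at)}=a/(s²-a²)
L{sinh(1t)}=1/(s²-1)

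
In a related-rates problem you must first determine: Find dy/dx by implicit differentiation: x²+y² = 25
Differentiate both sides: 2x+2y·(dy/dx)=0
Solve: dy/dx=-2x/(2y)=-x/y

Answer: dy/dx=-x/y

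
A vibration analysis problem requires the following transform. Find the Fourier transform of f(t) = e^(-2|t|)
Using the standard pair: F{e^(-a|t|)} = 2a/(a^2+omega^2)
With a = 2: F(omega) = 4/(4+omega^2)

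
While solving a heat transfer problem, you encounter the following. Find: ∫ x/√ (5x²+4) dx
Let u=5x² + 4, du=10x dx
∫ (1/10)·u^(-1/2) du=√u/5 + C

Answer: √(5x² + 4)/5 + C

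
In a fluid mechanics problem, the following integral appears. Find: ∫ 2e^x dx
Since d/dx[e^x]=+e^x, we get 2e^x+C

Answer: 2e^x+C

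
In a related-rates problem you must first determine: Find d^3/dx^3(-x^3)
Apply power rule 3 times:
d^1: -3x^2
d^2: -6x
d^3: -6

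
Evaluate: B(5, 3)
B(x,y) = Γ(x)Γ(y)/Γ(x + y) = (x-1)!(y-1)!/(x + y-1)!
B(5,3) = 4!·2!/7! = 1/105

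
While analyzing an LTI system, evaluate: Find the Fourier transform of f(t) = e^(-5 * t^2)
The Fourier transform of a Gaussian e^(-a*t^2) is sqrt(pi/a)*e^(-omega^2/(4a)).
With a = 5: F(omega) = sqrt(pi/5)*e^(-omega^2/20)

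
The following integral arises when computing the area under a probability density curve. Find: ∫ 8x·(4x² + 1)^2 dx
Let u=4x² + 1, du=8x dx
∫ u^2 du=u^3/3 + C

Answer: (4x² + 1)^3/3 + C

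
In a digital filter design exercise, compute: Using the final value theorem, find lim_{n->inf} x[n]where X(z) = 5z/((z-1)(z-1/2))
Final value theorem: lim x[n]=lim_{z->1} (z-1)*X(z)
(z-1)*X(z)=5z/(z-1/2)
As z->1: 5/(1-1/2)=5/(1/2)=10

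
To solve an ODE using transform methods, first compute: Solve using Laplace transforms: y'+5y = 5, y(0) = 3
Take L of both sides: sY(s) - 3 + 5Y(s)=5/s
Y(s)(s + 5)=5/s + 3
Y(s)=5/(s(s + 5)) + 3/(s + 5)
Partial fractions: 5/(s(s + 5))=1/s - 1/(s + 5)
So Y(s)=1/s + 2/(s + 5)
Inverse transform (L^(-1){1/s}=1, L^(-1){1/(s + 5)}=e^(-5t)):

Answer: y(t)=1 + 2·e^(-5t)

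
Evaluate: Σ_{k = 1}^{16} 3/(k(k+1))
Partial fractions: 3/(k(k + 1))=3/k - 3/(k + 1)
Telescoping sum: 3(1 - 1/17)=3·16/17

Answer: 48/17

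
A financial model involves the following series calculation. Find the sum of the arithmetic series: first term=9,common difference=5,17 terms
Last term: a_n=9 + (17 - 1)·5=89
Sum=n(a_1 + a_n)/2=17(9 + 89)/2=833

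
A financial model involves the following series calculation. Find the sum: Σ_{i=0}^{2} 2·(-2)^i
Geometric series: S = a(1 - r^n)/(1 - r)
a = 2, r = -2, n = 3
S = 2(1+8)/3 = 6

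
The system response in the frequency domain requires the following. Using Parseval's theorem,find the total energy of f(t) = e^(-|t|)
Parseval's theorem: E=integral |f(t)|^2 dt=(1/2pi) integral |F(omega)|^2 domega
E=integral_{-inf}^{inf} e^(-2|t|) dt=2 * integral_0^inf e^(-2t) dt=2/(2 * 1)=1/1

Answer: 1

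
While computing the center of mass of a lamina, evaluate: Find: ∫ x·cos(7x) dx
By parts: u = x, dv = cos(7x) dx
du = dx, v = sin(7x)/7
= x·sin(7x)/7 + cos(7x)/7² + C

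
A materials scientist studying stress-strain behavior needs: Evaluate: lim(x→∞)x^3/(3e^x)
Apply L'Hôpital 3 times (∞/∞ each time):
Eventually get 3!/(3e^x) → 0

Answer: 0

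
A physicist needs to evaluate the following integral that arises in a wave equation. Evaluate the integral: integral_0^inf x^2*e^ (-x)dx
This is a Gamma integral. Substitute u=1x:
integral_0^inf x^2*e^(-x) dx=(1/1^3) integral_0^inf u^2*e^(-u) du
=Gamma(3)/1^3=2!/1^3=2/1

Answer: 2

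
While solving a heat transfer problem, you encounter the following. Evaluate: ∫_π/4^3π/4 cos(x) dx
Antiderivative: sin(x)
Evaluate at bounds: [sin(1·3π/4)/1] - [sin(1·π/4)/1]
= ((√2/2) - (√2/2))/1 = 0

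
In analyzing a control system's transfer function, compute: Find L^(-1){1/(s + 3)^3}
L^(-1){1/(s-a)^n}=t^(n-1)·e^(at)/(n-1)!
Here a=-3, n=3: t^2·e^(-3t)/2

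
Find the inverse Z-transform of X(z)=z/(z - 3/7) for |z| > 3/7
Standard pair: z/(z-a) <-> a^n*u[n] for causal signals
With a = 3/7: x[n] = (3/7)^n*u[n]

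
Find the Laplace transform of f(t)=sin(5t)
L{sin(wt)}=w/(s²+w²)
L{sin(5t)}=5/(s²+25)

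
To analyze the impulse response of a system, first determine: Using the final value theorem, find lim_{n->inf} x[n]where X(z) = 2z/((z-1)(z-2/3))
Final value theorem: lim x[n]=lim_{z->1} (z-1)*X(z)
(z-1)*X(z)=2z/(z-2/3)
As z->1: 2/(1-2/3)=2/(1/3)=6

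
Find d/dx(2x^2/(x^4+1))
Quotient rule: (f/g)'=(f'g - fg')/g²
f=2x^2, f'=4x
g=x^4+1, g'=4x^3

Answer: (4x·(x^4+1)-8x^5)/(x^4+1)²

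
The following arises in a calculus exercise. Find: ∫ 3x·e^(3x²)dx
Let u=3x², du=6x dx
∫ (1/2)e^u du=e^u/2 + C

Answer: e^(3x²)/2 + C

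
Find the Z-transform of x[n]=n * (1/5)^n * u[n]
Using the property Z{n * a^n * u[n]} = az/(z-a)^2
With a = 1/5: X(z) = (1/5)z/(z - 1/5)^2, |z| > 1/5

Answer: (1/5)z/(z - 1/5)^2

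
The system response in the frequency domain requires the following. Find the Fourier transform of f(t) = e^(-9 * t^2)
The Fourier transform of a Gaussian e^(-a * t^2) is sqrt(pi/a) * e^(-omega^2/(4a)).
With a = 9: F(omega) = sqrt(pi)/3 * e^(-omega^2/36)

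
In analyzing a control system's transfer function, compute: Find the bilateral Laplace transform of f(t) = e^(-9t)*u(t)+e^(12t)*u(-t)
For e^(-9t) * u(t): L=1/(s + 9), Re(s) > -9
For e^(12t) * u(-t): L=-1/(s-12), Re(s) < 12
Combined: F(s)=1/(s + 9) - 1/(s-12), -9 < Re(s) < 12

Answer: 1/(s + 9) - 1/(s-12), ROC: -9 < Re(s) < 12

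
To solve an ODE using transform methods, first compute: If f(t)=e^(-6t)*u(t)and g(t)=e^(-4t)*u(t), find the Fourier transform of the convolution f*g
By the convolution theorem: F{f*g}=F(omega)*G(omega)
F(omega)=1/(6+j*omega), G(omega)=1/(4+j*omega)
F{f*g}=1/((6+j*omega)(4+j*omega))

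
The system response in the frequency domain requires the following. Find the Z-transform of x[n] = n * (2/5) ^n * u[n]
Using the property Z{n * a^n * u[n]} = az/(z-a)^2
With a = 2/5: X(z) = (2/5)z/(z - 2/5)^2, |z| > 2/5

Answer: (2/5)z/(z - 2/5)^2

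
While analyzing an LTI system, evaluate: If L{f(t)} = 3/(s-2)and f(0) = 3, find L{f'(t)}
L{f'(t)} = s·F(s) - f(0) = 3s/(s-2) - 3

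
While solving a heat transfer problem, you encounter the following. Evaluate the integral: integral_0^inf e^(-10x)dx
integral_0^inf e^(-10x) dx=[-1/10 * e^(-10x)]_0^inf
=0 - (-1/10)=1/10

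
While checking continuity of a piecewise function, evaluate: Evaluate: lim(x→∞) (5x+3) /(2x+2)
Divide numerator and denominator by x:
lim (5 + 3/x)/(2 + 2/x)=5/2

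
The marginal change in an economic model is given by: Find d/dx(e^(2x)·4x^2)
Product rule: (fg)'=f'g + fg'
f=e^(2x), f'=2·e^(2x)
g=4x^2, g'=8x

Answer: 8·e^(2x)·x^2 + 8·e^(2x)·x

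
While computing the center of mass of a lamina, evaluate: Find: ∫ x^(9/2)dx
Power rule: ∫ x^(9/2) dx = x^(11/2)/(11/2) + C

Answer: (2/11)·x^(11/2) + C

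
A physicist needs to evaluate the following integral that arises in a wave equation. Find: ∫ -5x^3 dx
Using power rule: ∫ -5x^3 dx = -5/4 x^4 + C = (-5/4)x^4 + C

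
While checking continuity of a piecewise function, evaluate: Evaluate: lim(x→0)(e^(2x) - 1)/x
L'Hôpital (0/0): lim 2e^(2x)/1=2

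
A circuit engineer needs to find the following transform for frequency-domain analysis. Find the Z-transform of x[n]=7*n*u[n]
Z{n*u[n]}=z/(z-1)^2
By linearity: Z{7*n*u[n]}=7z/(z-1)^2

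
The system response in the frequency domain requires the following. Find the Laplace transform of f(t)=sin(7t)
L{sin(wt)} = w/(s² + w²)
L{sin(7t)} = 7/(s² + 49)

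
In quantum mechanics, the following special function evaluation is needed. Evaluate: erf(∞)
erf(∞)=1 (the error function converges to 1)

Answer: 1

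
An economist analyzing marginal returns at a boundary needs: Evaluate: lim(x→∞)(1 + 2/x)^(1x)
Rewrite as [(1 + 2/x)^x]^1.
lim(1 + 2/x)^x = e^2, so limit = (e^2)^1 = e^2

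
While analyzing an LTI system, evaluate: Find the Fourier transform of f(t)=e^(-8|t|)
Using the standard pair: F{e^(-a|t|)} = 2a/(a^2 + omega^2)
With a = 8: F(omega) = 16/(64 + omega^2)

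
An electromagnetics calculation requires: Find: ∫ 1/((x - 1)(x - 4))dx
Partial fractions: 1/((x-1)(x-4))=A/(x-1)+B/(x-4)
A=-1/3, B=1/3
∫ [-1/3· 1/(x-1)+1/3· 1/(x-4)] dx
=(1/3)[ln|x-4| - ln|x-1|]+C

Answer: (1/3)·ln|(x-4)/(x-1)|+C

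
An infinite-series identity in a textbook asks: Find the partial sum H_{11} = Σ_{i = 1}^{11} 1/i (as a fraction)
H_11 = 1+1/2+1/3+...+1/11
= 83711/27720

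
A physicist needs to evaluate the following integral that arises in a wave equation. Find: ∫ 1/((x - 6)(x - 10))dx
Partial fractions: 1/((x-6)(x-10))=A/(x-6) + B/(x-10)
A=-1/4, B=1/4
∫ [-1/4· 1/(x-6) + 1/4· 1/(x-10)] dx
=(1/4)[ln|x-10| - ln|x-6|] + C

Answer: (1/4)·ln|(x-10)/(x-6)| + C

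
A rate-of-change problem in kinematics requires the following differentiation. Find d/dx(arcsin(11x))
d/dx[arcsin(u)]=u'/√(1-u²), u=11x, u'=11

Answer: 11/√(1-121x²)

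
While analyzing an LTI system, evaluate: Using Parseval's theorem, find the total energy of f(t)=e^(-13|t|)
Parseval's theorem: E=integral |f(t)|^2 dt=(1/2pi) integral |F(omega)|^2 domega
E=integral_{-inf}^{inf} e^(-26|t|) dt=2 * integral_0^inf e^(-26t) dt=2/(2 * 13)=1/13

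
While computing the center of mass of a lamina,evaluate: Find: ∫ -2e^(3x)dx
Since d/dx[e^(3x)] = 3e^(3x), we get -2/3 e^(3x) + C

Answer: (-2/3)e^(3x) + C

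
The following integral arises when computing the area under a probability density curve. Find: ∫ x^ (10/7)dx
Power rule: ∫ x^(10/7) dx=x^(17/7)/(17/7)+C

Answer: (7/17)·x^(17/7)+C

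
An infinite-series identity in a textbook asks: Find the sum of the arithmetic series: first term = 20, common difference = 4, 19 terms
Last term: a_n=20+(19-1)·4=92
Sum=n(a_1+a_n)/2=19(20+92)/2=1064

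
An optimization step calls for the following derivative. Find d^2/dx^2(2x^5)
Apply power rule 2 times:
d^1: 10x^4
d^2: 40x^3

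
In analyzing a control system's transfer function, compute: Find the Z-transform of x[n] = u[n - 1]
Using the time-shift property: Z{u[n-1]} = z^(-1) * z/(z-1)
= z^(0)/(z-1)

Answer: 1/(z-1)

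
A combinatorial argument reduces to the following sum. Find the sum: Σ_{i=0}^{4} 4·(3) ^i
Geometric series: S = a(1 - r^n)/(1 - r)
a = 4, r = 3, n = 5
S = 4(1-243)/-2 = 484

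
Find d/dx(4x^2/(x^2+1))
Quotient rule: (f/g)' = (f'g - fg')/g²
f = 4x^2, f' = 8x
g = x^2+1, g' = 2x

Answer: (8x·(x^2+1)-8x^3)/(x^2+1)²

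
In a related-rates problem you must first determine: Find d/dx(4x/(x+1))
Quotient rule: (f/g)' = (f'g - fg')/g²
f = 4x, f' = 4
g = x+1, g' = 1

Answer: (4·(x+1)-4x)/(x+1)²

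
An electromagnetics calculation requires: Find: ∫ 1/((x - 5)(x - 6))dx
Partial fractions: 1/((x-5)(x-6))=A/(x-5)+B/(x-6)
A=-1, B=1
∫ [-1· 1/(x-5)+1· 1/(x-6)] dx
=(1)[ln|x-6| - ln|x-5|]+C

Answer: ln|(x-6)/(x-5)|+C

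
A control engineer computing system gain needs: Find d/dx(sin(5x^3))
Chain rule: d/dx[sin(u)]=cos(u)·u' where u=5x^3
u'=15x^2

Answer: 15x^2·cos(5x^3)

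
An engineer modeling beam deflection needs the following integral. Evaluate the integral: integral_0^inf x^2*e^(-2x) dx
This is a Gamma integral. Substitute u = 2x (du = 2 dx):
integral_0^inf x^2*e^(-2x) dx = (1/2^3) integral_0^inf u^2*e^(-u) du
= Gamma(3)/2^3 = 2!/2^3 = 2/8

Answer: 1/4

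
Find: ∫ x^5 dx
Using power rule: ∫ x^5 dx=1/6 x^6 + C=(1/6)x^6 + C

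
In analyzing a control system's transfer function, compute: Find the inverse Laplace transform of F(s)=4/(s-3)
L^(-1){4/(s-a)}=c·e^(at)
Here a=3, c=4

Answer: 4e^(3t)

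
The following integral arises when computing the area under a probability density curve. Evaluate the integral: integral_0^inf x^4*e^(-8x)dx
This is a Gamma integral. Substitute u=8x (du=8 dx):
integral_0^inf x^4 * e^(-8x) dx=(1/8^5) integral_0^inf u^4 * e^(-u) du
=Gamma(5)/8^5=4!/8^5=24/32768

Answer: 3/4096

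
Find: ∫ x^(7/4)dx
Power rule: ∫ x^(7/4) dx = x^(11/4)/(11/4) + C

Answer: (4/11)·x^(11/4) + C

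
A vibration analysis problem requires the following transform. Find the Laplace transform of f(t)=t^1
L{t^n}=n!/s^(n+1)
L{t^1}=1!/s^2=1/s^2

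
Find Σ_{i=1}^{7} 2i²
= 2·n(n + 1)(2n + 1)/6 = 2·7·8·15/6 = 280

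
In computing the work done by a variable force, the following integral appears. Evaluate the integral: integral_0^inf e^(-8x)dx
integral_0^inf e^(-8x) dx = [-1/8 * e^(-8x)]_0^inf
= 0 - (-1/8) = 1/8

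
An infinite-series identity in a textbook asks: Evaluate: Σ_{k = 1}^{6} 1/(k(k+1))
Partial fractions: 1/(k(k+1)) = 1/k - 1/(k+1)
Telescoping sum: 1(1-1/7) = 1·6/7

Answer: 6/7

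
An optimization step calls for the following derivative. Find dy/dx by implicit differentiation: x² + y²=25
Differentiate both sides: 2x+2y·(dy/dx)=0
Solve: dy/dx=-2x/(2y)=-x/y

Answer: dy/dx=-x/y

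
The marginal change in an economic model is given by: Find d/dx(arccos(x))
d/dx[arccos(u)]=-u'/√(1-u²), u=x, u'=1

Answer: -1/√(1-x²)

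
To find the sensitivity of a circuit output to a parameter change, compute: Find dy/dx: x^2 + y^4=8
Differentiate: 2x+4y^3·(dy/dx)=0
dy/dx=-2x/(4y^3)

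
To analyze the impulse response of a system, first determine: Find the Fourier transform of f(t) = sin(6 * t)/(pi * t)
sin(W*t)/(pi*t) = (W/pi)*sinc(W*t/pi) is the impulse response of the ideal low-pass filter with cutoff W (here W = 6).
Its Fourier transform is a rectangular function:
F(omega) = 1 for |omega| < 6, 0 otherwise

Answer: rect(omega/12) [i.e., 1 for |omega| < 6, 0 otherwise]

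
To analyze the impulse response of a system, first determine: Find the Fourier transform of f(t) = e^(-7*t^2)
The Fourier transform of a Gaussian e^(-a * t^2) is sqrt(pi/a) * e^(-omega^2/(4a)).
With a = 7: F(omega) = sqrt(pi/7) * e^(-omega^2/28)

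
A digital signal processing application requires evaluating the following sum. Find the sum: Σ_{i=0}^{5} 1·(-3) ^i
Geometric series: S = a(1 - r^n)/(1 - r)
a = 1, r = -3, n = 6
S = 1(1 - 729)/4 = -182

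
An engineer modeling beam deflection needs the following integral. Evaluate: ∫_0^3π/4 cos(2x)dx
Antiderivative: sin(2x)/2
Evaluate at bounds: [sin(2·3π/4)/2] - [sin(2·0)/2]
= ((-1) - (0))/2 = -1/2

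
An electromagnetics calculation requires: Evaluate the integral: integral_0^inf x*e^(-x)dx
This is a Gamma integral. Substitute u=1x:
integral_0^inf x*e^(-x) dx=(1/1^2) integral_0^inf u^1*e^(-u) du
=Gamma(2)/1^2=1!/1^2=1/1

Answer: 1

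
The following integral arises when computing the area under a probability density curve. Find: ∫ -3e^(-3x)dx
Since d/dx[e^(-3x)]=-3e^(-3x), we get 1 e^(-3x) + C

Answer: e^(-3x) + C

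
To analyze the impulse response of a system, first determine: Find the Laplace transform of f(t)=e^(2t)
L{e^(at)}=1/(s-a)
L{e^(2t)}=1/(s-2)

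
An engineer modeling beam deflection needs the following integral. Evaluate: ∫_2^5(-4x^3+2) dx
Step 1: Find antiderivative F(x) = -x^4 + 2x
Step 2: F(5) - F(2) = -615 - (-12) = -603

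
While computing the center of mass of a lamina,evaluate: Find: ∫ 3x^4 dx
Using power rule: ∫ 3x^4 dx = 3/5 x^5 + C = (3/5)x^5 + C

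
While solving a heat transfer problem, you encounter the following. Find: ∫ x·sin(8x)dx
By parts: u=x, dv=sin(8x) dx
du=dx, v=-cos(8x)/8
=-x·cos(8x)/8 + sin(8x)/8² + C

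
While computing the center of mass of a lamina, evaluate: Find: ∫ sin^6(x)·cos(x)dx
Let u = sin(x), du = cos(x) dx
∫ u^6 du = u^7/7+C

Answer: sin^7(x)/7+C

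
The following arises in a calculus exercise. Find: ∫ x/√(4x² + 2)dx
Let u=4x² + 2, du=8x dx
∫ (1/8)·u^(-1/2) du=√u/4 + C

Answer: √(4x² + 2)/4 + C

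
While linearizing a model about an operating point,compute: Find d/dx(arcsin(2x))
d/dx[arcsin(u)]=u'/√(1-u²), u=2x, u'=2

Answer: 2/√(1 - 4x²)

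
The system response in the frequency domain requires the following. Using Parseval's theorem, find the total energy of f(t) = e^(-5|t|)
Parseval's theorem: E = integral |f(t)|^2 dt = (1/2pi) integral |F(omega)|^2 domega
E = integral_{-inf}^{inf} e^(-10|t|) dt = 2 * integral_0^inf e^(-10t) dt = 2/(2 * 5) = 1/5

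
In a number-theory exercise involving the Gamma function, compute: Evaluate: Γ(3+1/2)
Γ(n + 1/2)=(2n)!√π/(4^n·n!)
=720√π/(64·6)=(15/8)·√π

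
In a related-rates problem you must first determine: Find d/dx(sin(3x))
Chain rule: d/dx[sin(u)]=cos(u)·u' where u=3x
u'=3

Answer: 3·cos(3x)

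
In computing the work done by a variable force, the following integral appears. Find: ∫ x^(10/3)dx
Power rule: ∫ x^(10/3) dx = x^(13/3)/(13/3) + C

Answer: (3/13)·x^(13/3) + C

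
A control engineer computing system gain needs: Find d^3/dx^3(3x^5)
Apply power rule 3 times:
d^1: 15x^4
d^2: 60x^3
d^3: 180x^2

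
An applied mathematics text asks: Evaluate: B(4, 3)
B(x,y)=Γ(x)Γ(y)/Γ(x + y)=(x-1)!(y-1)!/(x + y-1)!
B(4,3)=3!·2!/6!=1/60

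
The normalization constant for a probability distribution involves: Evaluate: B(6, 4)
B(x,y) = Γ(x)Γ(y)/Γ(x+y) = (x-1)!(y-1)!/(x+y-1)!
B(6,4) = 5!·3!/9! = 1/504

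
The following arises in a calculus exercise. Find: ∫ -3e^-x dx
Since d/dx[e^-x] = - e^-x, we get 3e^-x + C

Answer: 3e^-x + C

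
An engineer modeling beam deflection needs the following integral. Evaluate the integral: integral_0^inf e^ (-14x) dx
integral_0^inf e^(-14x) dx = [-1/14*e^(-14x)]_0^inf
= 0 - (-1/14) = 1/14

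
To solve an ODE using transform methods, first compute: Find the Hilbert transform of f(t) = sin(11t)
The Hilbert transform shifts each frequency component by -pi/2.
H{sin(wt)}=-cos(wt)
With w=11: H{sin(11t)}=-cos(11t)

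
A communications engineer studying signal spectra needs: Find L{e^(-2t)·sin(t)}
First shifting: L{e^(at)f(t)}=F(s-a)
L{sin(t)}=1/(s² + 1)
Shift: 1/((s + 2)² + 1)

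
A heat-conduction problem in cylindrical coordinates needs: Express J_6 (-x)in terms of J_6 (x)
For integer n: J_n(-x)=(-1)^n J_n(x)
With n=6: J_6(-x)=(-1)^6 J_6(x)=J_6(x)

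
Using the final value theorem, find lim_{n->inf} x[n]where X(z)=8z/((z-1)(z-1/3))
Final value theorem: lim x[n]=lim_{z->1} (z-1) * X(z)
(z-1) * X(z)=8z/(z-1/3)
As z->1: 8/(1-1/3)=8/(2/3)=12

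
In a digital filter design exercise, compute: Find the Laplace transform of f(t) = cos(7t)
L{cos(wt)} = s/(s²+w²)
L{cos(7t)} = s/(s²+49)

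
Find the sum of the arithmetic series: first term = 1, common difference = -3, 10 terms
Last term: a_n=1+(10-1)·-3=-26
Sum=n(a_1+a_n)/2=10(1+(-26))/2=-125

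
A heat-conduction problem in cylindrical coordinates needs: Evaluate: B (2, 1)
B(x,y) = Γ(x)Γ(y)/Γ(x + y) = (x-1)!(y-1)!/(x + y-1)!
B(2,1) = 1!·0!/2! = 1/2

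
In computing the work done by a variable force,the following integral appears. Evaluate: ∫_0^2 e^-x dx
Antiderivative: -e^-x
Evaluate: -(e^-2-1)

Answer: (e^-2-1)/(-1)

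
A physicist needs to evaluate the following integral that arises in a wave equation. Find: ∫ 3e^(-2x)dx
Since d/dx[e^(-2x)] = -2e^(-2x), we get -3/2 e^(-2x) + C

Answer: (-3/2)e^(-2x) + C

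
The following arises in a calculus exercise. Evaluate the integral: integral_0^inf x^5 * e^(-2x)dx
This is a Gamma integral. Substitute u=2x (du=2 dx):
integral_0^inf x^5*e^(-2x) dx=(1/2^6) integral_0^inf u^5*e^(-u) du
=Gamma(6)/2^6=5!/2^6=120/64

Answer: 15/8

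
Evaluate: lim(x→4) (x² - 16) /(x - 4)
Factor: (x² - 16)=(x-4)(x + 4)
Cancel (x-4): lim(x→4) (x + 4)=8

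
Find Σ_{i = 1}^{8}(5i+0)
=5·Σ i+0·8=5·36+0=180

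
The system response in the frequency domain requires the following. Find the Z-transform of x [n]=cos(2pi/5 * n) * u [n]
Z{cos(w0 * n) * u[n]} = z(z - cos(w0))/(z^2-2z * cos(w0)+1)
With w0 = 2pi/5: X(z) = z(z - cos(2pi/5))/(z^2-2z * cos(2pi/5)+1)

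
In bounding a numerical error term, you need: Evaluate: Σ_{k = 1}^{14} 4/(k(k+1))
Partial fractions: 4/(k(k+1)) = 4/k - 4/(k+1)
Telescoping sum: 4(1-1/15) = 4·14/15

Answer: 56/15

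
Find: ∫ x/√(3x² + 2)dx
Let u = 3x²+2, du = 6x dx
∫ (1/6)·u^(-1/2) du = √u/3+C

Answer: √(3x²+2)/3+C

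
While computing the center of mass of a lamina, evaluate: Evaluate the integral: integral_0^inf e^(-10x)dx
integral_0^inf e^(-10x) dx = [-1/10 * e^(-10x)]_0^inf
= 0 - (-1/10) = 1/10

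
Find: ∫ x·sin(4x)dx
By parts: u=x, dv=sin(4x) dx
du=dx, v=-cos(4x)/4
=-x·cos(4x)/4 + sin(4x)/4² + C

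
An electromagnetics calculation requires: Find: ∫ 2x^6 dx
Using power rule: ∫ 2x^6 dx = 2/7 x^7 + C = (2/7)x^7 + C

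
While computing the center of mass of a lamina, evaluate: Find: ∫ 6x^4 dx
Using power rule: ∫ 6x^4 dx = 6/5 x^5 + C = (6/5)x^5 + C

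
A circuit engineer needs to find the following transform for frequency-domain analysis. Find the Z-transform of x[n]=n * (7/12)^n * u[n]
Using the property Z{n*a^n*u[n]}=az/(z-a)^2
With a=7/12: X(z)=(7/12)z/(z - 7/12)^2, |z| > 7/12

Answer: (7/12)z/(z - 7/12)^2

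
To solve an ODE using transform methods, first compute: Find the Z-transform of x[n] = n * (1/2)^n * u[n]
Using the property Z{n*a^n*u[n]}=az/(z-a)^2
With a=1/2: X(z)=(1/2)z/(z - 1/2)^2, |z| > 1/2

Answer: (1/2)z/(z - 1/2)^2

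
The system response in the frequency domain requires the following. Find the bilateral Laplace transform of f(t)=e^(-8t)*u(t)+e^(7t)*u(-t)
For e^(-8t)*u(t): L = 1/(s+8), Re(s) > -8
For e^(7t)*u(-t): L = -1/(s-7), Re(s) < 7
Combined: F(s) = 1/(s+8)-1/(s-7), -8 < Re(s) < 7

Answer: 1/(s+8)-1/(s-7), ROC: -8 < Re(s) < 7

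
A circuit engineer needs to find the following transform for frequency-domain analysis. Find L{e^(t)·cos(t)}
First shifting: L{e^(at)f(t)}=F(s-a)
L{cos(t)}=s/(s²+1)
Shift: (s-1)/((s-1)²+1)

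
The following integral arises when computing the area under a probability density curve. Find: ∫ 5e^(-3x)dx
Since d/dx[e^(-3x)]=-3e^(-3x), we get -5/3 e^(-3x)+C

Answer: (-5/3)e^(-3x)+C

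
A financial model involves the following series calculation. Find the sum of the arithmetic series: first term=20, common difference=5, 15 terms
Last term: a_n = 20+(15-1)·5 = 90
Sum = n(a_1+a_n)/2 = 15(20+90)/2 = 825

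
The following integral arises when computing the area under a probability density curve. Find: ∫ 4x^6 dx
Using power rule: ∫ 4x^6 dx = 4/7 x^7 + C = (4/7)x^7 + C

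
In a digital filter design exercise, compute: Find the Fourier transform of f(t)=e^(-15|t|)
Using the standard pair: F{e^(-a|t|)} = 2a/(a^2 + omega^2)
With a = 15: F(omega) = 30/(225 + omega^2)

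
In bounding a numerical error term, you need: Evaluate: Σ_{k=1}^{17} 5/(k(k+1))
Partial fractions: 5/(k(k+1)) = 5/k - 5/(k+1)
Telescoping sum: 5(1-1/18) = 5·17/18

Answer: 85/18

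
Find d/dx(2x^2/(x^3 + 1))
Quotient rule: (f/g)' = (f'g - fg')/g²
f = 2x^2, f' = 4x
g = x^3+1, g' = 3x^2

Answer: (4x·(x^3+1)-6x^4)/(x^3+1)²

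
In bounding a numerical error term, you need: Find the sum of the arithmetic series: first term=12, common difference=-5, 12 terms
Last term: a_n=12+(12-1)·-5=-43
Sum=n(a_1+a_n)/2=12(12+(-43))/2=-186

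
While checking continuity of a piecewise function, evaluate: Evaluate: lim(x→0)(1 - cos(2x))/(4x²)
Using 1-cos(u) ≈ u²/2 for small u:
(1-cos(2x)) ≈ (2x)²/2=4x²/2
So limit=4/(2·4)=1/2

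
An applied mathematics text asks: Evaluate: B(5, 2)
B(x,y)=Γ(x)Γ(y)/Γ(x+y)=(x-1)!(y-1)!/(x+y-1)!
B(5,2)=4!·1!/6!=1/30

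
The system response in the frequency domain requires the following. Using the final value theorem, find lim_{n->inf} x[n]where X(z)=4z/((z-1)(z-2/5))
Final value theorem: lim x[n] = lim_{z->1} (z-1) * X(z)
(z-1) * X(z) = 4z/(z-2/5)
As z->1: 4/(1-2/5) = 4/(3/5) = 20/3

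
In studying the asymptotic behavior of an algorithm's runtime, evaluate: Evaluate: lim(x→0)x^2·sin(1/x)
Squeeze theorem: -|x^2| ≤ x^2·sin(1/x) ≤ |x^2|
Since x^2 → 0 as x → 0, by squeeze theorem the limit is 0

Answer: 0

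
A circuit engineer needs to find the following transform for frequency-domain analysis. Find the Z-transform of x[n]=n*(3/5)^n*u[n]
Using the property Z{n*a^n*u[n]} = az/(z-a)^2
With a = 3/5: X(z) = (3/5)z/(z - 3/5)^2, |z| > 3/5

Answer: (3/5)z/(z - 3/5)^2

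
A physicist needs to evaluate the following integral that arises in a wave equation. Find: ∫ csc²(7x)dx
Since d/dx[-cot(7x)] = 7csc²(7x), integral = -cot(7x)/7+C

Answer: (-1/7)cot(7x)+C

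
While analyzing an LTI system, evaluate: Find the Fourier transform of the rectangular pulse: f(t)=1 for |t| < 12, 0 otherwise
F(omega) = integral from -12 to 12 of e^(-j*omega*t) dt
= 2*sin(12*omega)/omega = 24*sinc(12*omega/pi)

Answer: 2*sin(12*omega)/omega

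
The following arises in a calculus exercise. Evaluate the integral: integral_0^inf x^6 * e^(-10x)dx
This is a Gamma integral. Substitute u = 10x (du = 10 dx):
integral_0^inf x^6*e^(-10x) dx = (1/10^7) integral_0^inf u^6*e^(-u) du
= Gamma(7)/10^7 = 6!/10^7 = 720/10000000

Answer: 9/125000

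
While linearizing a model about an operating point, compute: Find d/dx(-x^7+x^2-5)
Power rule: d/dx(ax^n) = n·a·x^(n-1)
Term by term: -7·x^6+2·x

Answer: -7x^6+2x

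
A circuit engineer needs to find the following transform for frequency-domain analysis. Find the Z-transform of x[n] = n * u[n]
Standard pair: Z{n*u[n]} = z/(z-1)^2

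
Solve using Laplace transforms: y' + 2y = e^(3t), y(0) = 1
Take L: sY - 1 + 2Y = 1/(s-3)
Y(s + 2) = 1/(s-3) + 1
Y = 1/((s-3)(s + 2)) + 1/(s + 2)
Partial fractions: 1/((s-3)(s + 2)) = (1/5)/(s-3) - (1/5)/(s + 2)
So Y = (1/5)/(s-3) + (4/5)/(s + 2)
Inverse Laplace transform (L^(-1){1/(s-3)} = e^(3t), L^(-1){1/(s + 2)} = e^(-2t)):

Answer: y(t) = (1/5)·e^(3t) + (4/5)·e^(-2t)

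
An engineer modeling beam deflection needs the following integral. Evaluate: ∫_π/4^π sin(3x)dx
Antiderivative: -cos(3x)/3
Evaluate at bounds: [-cos(3·π)/3] - [-cos(3·π/4)/3]
=(-(-1) + (-√2/2))/3=1/3 - √2/6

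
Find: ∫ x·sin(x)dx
By parts: u=x, dv=sin(x) dx
du=dx, v=-cos(x)
=-x·cos(x) + sin(x) + C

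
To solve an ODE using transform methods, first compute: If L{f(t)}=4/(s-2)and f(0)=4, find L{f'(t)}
L{f'(t)} = s·F(s) - f(0) = 4s/(s-2) - 4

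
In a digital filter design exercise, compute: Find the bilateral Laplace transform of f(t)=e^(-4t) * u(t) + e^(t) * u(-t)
For e^(-4t)*u(t): L=1/(s+4), Re(s) > -4
For e^(t)*u(-t): L=-1/(s-1), Re(s) < 1
Combined: F(s)=1/(s+4)-1/(s-1), -4 < Re(s) < 1

Answer: 1/(s+4)-1/(s-1), ROC: -4 < Re(s) < 1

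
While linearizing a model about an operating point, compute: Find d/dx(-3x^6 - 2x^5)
Power rule: d/dx(ax^n)=n·a·x^(n-1)
Term by term: -18·x^5-10·x^4

Answer: -18x^5-10x^4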